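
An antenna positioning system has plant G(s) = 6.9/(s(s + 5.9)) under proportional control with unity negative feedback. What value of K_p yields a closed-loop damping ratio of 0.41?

Closed-loop characteristic equation: s² + 5.9s + K_p·6.9 = 0.
So ω_n = √(6.9K_p) and 2ζω_n = 5.9, giving ζ = 5.9/(2√(6.9K_p)).
Setting ζ = 0.41: √(6.9K_p) = 5.9/(2·0.41) = 7.195, so K_p = 51.77/6.9 = 7.5.

K_p = 7.5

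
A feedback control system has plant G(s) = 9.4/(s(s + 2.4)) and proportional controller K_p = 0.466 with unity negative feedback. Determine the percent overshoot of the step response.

11.1%

From 1 + K_pG(s) = 0: s² + 2.4s + 4.38 = 0 ⇒ ω_n = 2.093, ζ = 0.5734.
%OS = 100·exp(−πζ/√(1−ζ²)) = 100·exp(−π·0.5734/√0.6713) = 11.1%.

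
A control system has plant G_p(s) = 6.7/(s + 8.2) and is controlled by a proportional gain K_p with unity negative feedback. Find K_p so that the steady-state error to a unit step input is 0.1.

The loop is type 0, so e_ss(step) = 1/(1 + K_pos) with K_pos = K_p·G_p(0).
G_p(0) = 0.8171. Require 1/(1 + K_p·0.8171) = 0.1, so 1 + 0.8171·K_p = 10.
K_p = (10 − 1)/0.8171 = 11.

K_p = 11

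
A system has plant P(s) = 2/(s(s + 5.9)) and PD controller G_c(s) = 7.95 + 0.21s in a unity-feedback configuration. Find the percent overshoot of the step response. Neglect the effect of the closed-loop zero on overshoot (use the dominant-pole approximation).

1.69%

Forward path: (7.95 + 0.21s)·2/(s(s+5.9)). The closed-loop characteristic equation is s² + (5.9 + 2·0.21)s + 2·7.95 = 0.
That is s² + 6.32s + 15.9 = 0, so ω_n = 3.987 rad/s and ζ = 6.32/(2·3.987) = 0.7925.
%OS = 100·exp(−πζ/√(1−ζ²)) = 1.69%.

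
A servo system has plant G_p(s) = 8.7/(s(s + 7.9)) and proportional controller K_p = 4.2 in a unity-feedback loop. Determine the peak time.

T_p = 0.687 s

The closed-loop denominator s² + 7.9s + 36.54 gives ω_n = √36.54 = 6.045 and ζ = 7.9/(2ω_n) = 0.6535.
Damped frequency ω_d = ω_n√(1−ζ²) = 4.576 rad/s, so peak time T_p = π/ω_d = 0.687 s.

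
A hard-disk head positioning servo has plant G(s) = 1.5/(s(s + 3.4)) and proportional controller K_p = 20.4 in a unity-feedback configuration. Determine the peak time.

T_p = 0.597 s

The closed-loop denominator s² + 3.4s + 30.6 gives ω_n = √30.6 = 5.532 and ζ = 3.4/(2ω_n) = 0.3073.
Damped frequency ω_d = ω_n√(1−ζ²) = 5.264 rad/s, so peak time T_p = π/ω_d = 0.597 s.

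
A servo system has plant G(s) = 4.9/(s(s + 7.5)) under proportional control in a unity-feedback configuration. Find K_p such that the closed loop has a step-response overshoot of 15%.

From %OS = 100·exp(−πζ/√(1−ζ²)) = 15%, ζ = −ln(0.15)/√(π²+ln²(0.15)) = 0.5169.
Characteristic equation s² + 7.5s + 4.9K_p = 0 gives ζ = 7.5/(2√(4.9K_p)).
Setting ζ = 0.5169: √(4.9K_p) = 7.5/(2·0.5169) = 7.254, so K_p = 52.63/4.9 = 10.7.

K_p = 10.7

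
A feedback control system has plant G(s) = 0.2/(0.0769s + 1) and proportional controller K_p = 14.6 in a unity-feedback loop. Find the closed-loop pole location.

Closed loop: T(s) = K_p·G/(1+K_p·G) = 2.92/(0.0769s + 1 + 2.92), with pole at s = −(1 + 2.92)/0.0769 = −50.98.

s = -50.98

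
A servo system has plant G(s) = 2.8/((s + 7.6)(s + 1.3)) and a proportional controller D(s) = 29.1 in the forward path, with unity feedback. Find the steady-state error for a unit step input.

The loop is type 0. Static position error constant K_pos = D(0)·G(0) = 29.1·0.2834 = 8.247.
Steady-state error to a unit step: e_ss = 1/(1+K_pos) = 1/9.247 = 0.108.

0.108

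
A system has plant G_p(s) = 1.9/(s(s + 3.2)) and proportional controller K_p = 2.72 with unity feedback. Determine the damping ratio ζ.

ζ = 0.704

1 + K_p·G_p(s) = 0 gives s² + 3.2s + 5.168 = 0.
So ω_n² = 5.168 ⇒ ω_n = 2.273 rad/s, and ζ = 3.2/(2ω_n) = 0.704.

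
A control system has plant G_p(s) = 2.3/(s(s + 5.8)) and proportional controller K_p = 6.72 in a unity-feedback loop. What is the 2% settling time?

From 1 + K_pG_p(s) = 0: s² + 5.8s + 15.46 = 0 ⇒ ω_n = 3.931, ζ = 0.7376.
2% settling time T_s ≈ 4/(ζω_n) = 4/2.9 = 1.38 s.

T_s ≈ 1.38 s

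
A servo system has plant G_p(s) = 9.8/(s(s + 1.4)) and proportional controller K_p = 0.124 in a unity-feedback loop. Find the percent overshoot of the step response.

The closed-loop denominator s² + 1.4s + 1.215 gives ω_n = √1.215 = 1.102 and ζ = 1.4/(2ω_n) = 0.635.
%OS = 100·exp(−πζ/√(1−ζ²)) = 100·exp(−π·0.635/√0.5968) = 7.56%.

7.56%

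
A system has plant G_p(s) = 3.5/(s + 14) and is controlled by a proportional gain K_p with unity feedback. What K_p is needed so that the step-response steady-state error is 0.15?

K_p = 22.7

The loop is type 0, so e_ss(step) = 1/(1 + K_pos) with K_pos = K_p·G_p(0).
G_p(0) = 0.25. Require 1/(1 + K_p·0.25) = 0.15, so 1 + 0.25·K_p = 6.667.
K_p = (6.667 − 1)/0.25 = 22.7.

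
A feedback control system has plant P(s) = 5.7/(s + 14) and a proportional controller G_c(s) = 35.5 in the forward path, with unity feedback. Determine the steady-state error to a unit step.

The loop is type 0. Static position error constant K_pos = G_c(0)·P(0) = 35.5·0.4071 = 14.45.
Steady-state error to a unit step: e_ss = 1/(1+K_pos) = 1/15.45 = 0.0647.

0.0647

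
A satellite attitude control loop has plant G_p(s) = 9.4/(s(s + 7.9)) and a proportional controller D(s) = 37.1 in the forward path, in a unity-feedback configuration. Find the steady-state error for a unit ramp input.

0.0227

The loop has one pole at the origin (type 1). Velocity error constant K_v = lim_{s→0} s·D(s)G_p(s) = 37.1·9.4/7.9 = 44.14.
Steady-state error to a unit ramp: e_ss = 1/K_v = 0.0227.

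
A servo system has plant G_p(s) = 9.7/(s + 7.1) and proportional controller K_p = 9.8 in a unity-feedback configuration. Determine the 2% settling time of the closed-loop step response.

T_s ≈ 0.0392 s

Closed-loop transfer function: T(s) = K_p·G_p(s)/(1 + K_p·G_p(s)) = 95.06/(s + 7.1 + 95.06) = 95.06/(s + 102.2).
Time constant τ = 1/102.2 = 0.009789 s, so the 2% settling time is about 4τ = 0.0392 s.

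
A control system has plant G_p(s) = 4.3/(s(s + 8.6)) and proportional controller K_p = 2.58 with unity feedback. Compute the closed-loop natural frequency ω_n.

The closed-loop denominator is s(s+8.6) + 2.58·4.3 = s² + 8.6s + 11.09.
Matching s² + 2ζω_n s + ω_n²: ω_n = √11.09 = 3.331 rad/s and 2ζω_n = 8.6, so ζ = 8.6/(2·3.331) = 1.29.

ω_n = 3.33 rad/s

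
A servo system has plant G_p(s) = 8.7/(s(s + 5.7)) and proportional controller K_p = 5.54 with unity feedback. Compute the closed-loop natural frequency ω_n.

ω_n = 6.94 rad/s

With unity feedback the closed-loop characteristic equation is s² + 5.7s + 5.54·8.7 = s² + 5.7s + 48.2 = 0.
Matching s² + 2ζω_n s + ω_n²: ω_n = √48.2 = 6.942 rad/s and 2ζω_n = 5.7, so ζ = 5.7/(2·6.942) = 0.411.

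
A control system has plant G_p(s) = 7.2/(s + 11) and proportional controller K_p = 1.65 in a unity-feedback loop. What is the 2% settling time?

Closed-loop transfer function: T(s) = K_p·G_p(s)/(1 + K_p·G_p(s)) = 11.88/(s + 11 + 11.88) = 11.88/(s + 22.88).
Time constant τ = 1/22.88 = 0.04371 s, so the 2% settling time is about 4τ = 0.175 s.

T_s ≈ 0.175 s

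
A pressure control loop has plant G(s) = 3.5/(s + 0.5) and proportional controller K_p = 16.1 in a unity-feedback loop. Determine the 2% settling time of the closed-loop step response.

Closed-loop transfer function: T(s) = K_p·G(s)/(1 + K_p·G(s)) = 56.35/(s + 0.5 + 56.35) = 56.35/(s + 56.85).
Time constant τ = 1/56.85 = 0.01759 s, so the 2% settling time is about 4τ = 0.0704 s.

T_s ≈ 0.0704 s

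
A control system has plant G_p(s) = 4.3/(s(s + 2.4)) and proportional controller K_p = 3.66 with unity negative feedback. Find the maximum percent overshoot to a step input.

Closed-loop characteristic equation: s² + 2.4s + 15.74 = 0, so ω_n = 3.967 rad/s and ζ = 2.4/(2·3.967) = 0.3025.
%OS = 100·exp(−πζ/√(1−ζ²)) = 100·exp(−π·0.3025/√0.9085) = 36.9%.

36.9%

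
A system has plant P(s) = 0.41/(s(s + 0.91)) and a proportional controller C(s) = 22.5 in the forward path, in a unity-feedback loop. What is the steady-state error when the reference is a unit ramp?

The loop has one pole at the origin (type 1). Velocity error constant K_v = lim_{s→0} s·C(s)P(s) = 22.5·0.41/0.91 = 10.14.
Steady-state error to a unit ramp: e_ss = 1/K_v = 0.0986.

0.0986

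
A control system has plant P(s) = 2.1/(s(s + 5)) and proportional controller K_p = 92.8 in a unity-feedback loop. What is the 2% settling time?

T_s ≈ 1.6 s

The closed-loop denominator s² + 5s + 194.9 gives ω_n = √194.9 = 13.96 and ζ = 5/(2ω_n) = 0.1791.
2% settling time T_s ≈ 4/(ζω_n) = 4/2.5 = 1.6 s.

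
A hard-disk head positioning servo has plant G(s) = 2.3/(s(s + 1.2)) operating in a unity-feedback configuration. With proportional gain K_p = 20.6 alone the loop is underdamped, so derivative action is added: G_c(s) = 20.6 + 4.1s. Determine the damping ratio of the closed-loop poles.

Forward path: (20.6 + 4.1s)·2.3/(s(s+1.2)). The closed-loop characteristic equation is s² + (1.2 + 2.3·4.1)s + 2.3·20.6 = 0.
That is s² + 10.63s + 47.38 = 0, so ω_n = 6.883 rad/s and ζ = 10.63/(2·6.883) = 0.7722.

ζ = 0.772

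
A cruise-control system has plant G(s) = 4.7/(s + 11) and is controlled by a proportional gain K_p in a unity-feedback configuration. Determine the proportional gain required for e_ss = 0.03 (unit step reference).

K_p = 75.7

The loop is type 0, so e_ss(step) = 1/(1 + K_pos) with K_pos = K_p·G(0).
G(0) = 0.4273. Require 1/(1 + K_p·0.4273) = 0.03, so 1 + 0.4273·K_p = 33.33.
K_p = (33.33 − 1)/0.4273 = 75.7.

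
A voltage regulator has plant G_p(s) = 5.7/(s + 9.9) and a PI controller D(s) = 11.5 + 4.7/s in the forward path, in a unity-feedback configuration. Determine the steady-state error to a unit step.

0

The open loop D(s)G_p(s) has a pole at the origin (type 1), so the static position error constant is infinite and e_ss = 1/(1+∞) = 0.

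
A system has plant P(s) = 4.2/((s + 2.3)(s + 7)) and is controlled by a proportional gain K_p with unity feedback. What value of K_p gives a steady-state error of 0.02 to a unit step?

The loop is type 0, so e_ss(step) = 1/(1 + K_pos) with K_pos = K_p·P(0).
P(0) = 0.2609. Require 1/(1 + K_p·0.2609) = 0.02, so 1 + 0.2609·K_p = 50.
K_p = (50 − 1)/0.2609 = 188.

K_p = 188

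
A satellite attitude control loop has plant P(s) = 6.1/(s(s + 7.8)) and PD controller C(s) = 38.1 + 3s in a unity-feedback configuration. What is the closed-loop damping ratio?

ζ = 0.856

Forward path: (38.1 + 3s)·6.1/(s(s+7.8)). The closed-loop characteristic equation is s² + (7.8 + 6.1·3)s + 6.1·38.1 = 0.
That is s² + 26.1s + 232.4 = 0, so ω_n = 15.24 rad/s and ζ = 26.1/(2·15.24) = 0.856.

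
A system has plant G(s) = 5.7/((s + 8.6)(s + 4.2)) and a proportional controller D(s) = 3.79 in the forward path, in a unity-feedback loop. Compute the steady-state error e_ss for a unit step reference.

The loop is type 0. Static position error constant K_pos = D(0)·G(0) = 3.79·0.1578 = 0.5981.
Steady-state error to a unit step: e_ss = 1/(1+K_pos) = 1/1.598 = 0.626.

0.626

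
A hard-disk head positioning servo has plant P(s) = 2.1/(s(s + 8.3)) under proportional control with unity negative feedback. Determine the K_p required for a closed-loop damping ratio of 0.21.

Closed-loop characteristic equation: s² + 8.3s + K_p·2.1 = 0.
So ω_n = √(2.1K_p) and 2ζω_n = 8.3, giving ζ = 8.3/(2√(2.1K_p)).
Setting ζ = 0.21: √(2.1K_p) = 8.3/(2·0.21) = 19.76, so K_p = 390.5/2.1 = 186.

K_p = 186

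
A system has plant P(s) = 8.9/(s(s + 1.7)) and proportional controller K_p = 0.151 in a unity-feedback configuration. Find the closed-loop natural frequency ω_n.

1 + K_p·P(s) = 0 gives s² + 1.7s + 1.344 = 0.
Matching s² + 2ζω_n s + ω_n²: ω_n = √1.344 = 1.159 rad/s and 2ζω_n = 1.7, so ζ = 1.7/(2·1.159) = 0.733.

ω_n = 1.16 rad/s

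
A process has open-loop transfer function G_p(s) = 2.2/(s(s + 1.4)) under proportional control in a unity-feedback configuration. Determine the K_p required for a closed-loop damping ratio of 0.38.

K_p = 1.54

Closed-loop characteristic equation: s² + 1.4s + K_p·2.2 = 0.
So ω_n = √(2.2K_p) and 2ζω_n = 1.4, giving ζ = 1.4/(2√(2.2K_p)).
Setting ζ = 0.38: √(2.2K_p) = 1.4/(2·0.38) = 1.842, so K_p = 3.393/2.2 = 1.54.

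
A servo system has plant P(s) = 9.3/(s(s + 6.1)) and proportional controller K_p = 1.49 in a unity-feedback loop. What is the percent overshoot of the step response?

From 1 + K_pP(s) = 0: s² + 6.1s + 13.86 = 0 ⇒ ω_n = 3.722, ζ = 0.8193.
%OS = 100·exp(−πζ/√(1−ζ²)) = 100·exp(−π·0.8193/√0.3287) = 1.12%.

1.12%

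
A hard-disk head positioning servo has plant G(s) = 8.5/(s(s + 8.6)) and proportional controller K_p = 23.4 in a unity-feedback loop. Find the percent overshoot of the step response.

From 1 + K_pG(s) = 0: s² + 8.6s + 198.9 = 0 ⇒ ω_n = 14.1, ζ = 0.3049.
%OS = 100·exp(−πζ/√(1−ζ²)) = 100·exp(−π·0.3049/√0.907) = 36.6%.

36.6%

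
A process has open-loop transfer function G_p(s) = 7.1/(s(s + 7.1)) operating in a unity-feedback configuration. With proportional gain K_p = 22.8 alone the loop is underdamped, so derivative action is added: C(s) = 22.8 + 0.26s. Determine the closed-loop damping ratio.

ζ = 0.352

Forward path: (22.8 + 0.26s)·7.1/(s(s+7.1)). The closed-loop characteristic equation is s² + (7.1 + 7.1·0.26)s + 7.1·22.8 = 0.
That is s² + 8.946s + 161.9 = 0, so ω_n = 12.72 rad/s and ζ = 8.946/(2·12.72) = 0.3516.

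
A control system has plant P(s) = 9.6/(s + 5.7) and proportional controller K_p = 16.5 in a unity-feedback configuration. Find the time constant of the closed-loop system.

τ = 0.00609 s

Closed-loop transfer function: T(s) = K_p·P(s)/(1 + K_p·P(s)) = 158.4/(s + 5.7 + 158.4) = 158.4/(s + 164.1).
Time constant τ = 1/164.1 = 0.00609 s.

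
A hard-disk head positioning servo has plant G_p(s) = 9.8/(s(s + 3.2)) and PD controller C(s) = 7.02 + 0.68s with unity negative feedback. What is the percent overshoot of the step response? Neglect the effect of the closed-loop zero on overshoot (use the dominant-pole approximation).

9.79%

Forward path: (7.02 + 0.68s)·9.8/(s(s+3.2)). The closed-loop characteristic equation is s² + (3.2 + 9.8·0.68)s + 9.8·7.02 = 0.
That is s² + 9.864s + 68.8 = 0, so ω_n = 8.294 rad/s and ζ = 9.864/(2·8.294) = 0.5946.
%OS = 100·exp(−πζ/√(1−ζ²)) = 9.79%.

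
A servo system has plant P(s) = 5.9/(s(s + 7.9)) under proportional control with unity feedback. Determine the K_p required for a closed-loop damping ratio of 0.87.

K_p = 3.49

Closed-loop characteristic equation: s² + 7.9s + K_p·5.9 = 0.
So ω_n = √(5.9K_p) and 2ζω_n = 7.9, giving ζ = 7.9/(2√(5.9K_p)).
Setting ζ = 0.87: √(5.9K_p) = 7.9/(2·0.87) = 4.54, so K_p = 20.61/5.9 = 3.49.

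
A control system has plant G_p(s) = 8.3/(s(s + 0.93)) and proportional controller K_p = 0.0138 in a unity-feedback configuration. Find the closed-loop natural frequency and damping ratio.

The closed-loop denominator is s(s+0.93) + 0.0138·8.3 = s² + 0.93s + 0.1145.
Matching s² + 2ζω_n s + ω_n²: ω_n = √0.1145 = 0.3384 rad/s and 2ζω_n = 0.93, so ζ = 0.93/(2·0.3384) = 1.37.

ω_n = 0.338 rad/s, ζ = 1.37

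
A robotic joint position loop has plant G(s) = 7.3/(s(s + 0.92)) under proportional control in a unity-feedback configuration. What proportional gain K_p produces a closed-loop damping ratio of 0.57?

Closed-loop characteristic equation: s² + 0.92s + K_p·7.3 = 0.
So ω_n = √(7.3K_p) and 2ζω_n = 0.92, giving ζ = 0.92/(2√(7.3K_p)).
Setting ζ = 0.57: √(7.3K_p) = 0.92/(2·0.57) = 0.807, so K_p = 0.6513/7.3 = 0.0892.

K_p = 0.0892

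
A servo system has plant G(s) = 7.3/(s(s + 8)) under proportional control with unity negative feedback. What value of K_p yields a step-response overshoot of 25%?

K_p = 13.4

From %OS = 100·exp(−πζ/√(1−ζ²)) = 25%, ζ = −ln(0.25)/√(π²+ln²(0.25)) = 0.4037.
Characteristic equation s² + 8s + 7.3K_p = 0 gives ζ = 8/(2√(7.3K_p)).
Setting ζ = 0.4037: √(7.3K_p) = 8/(2·0.4037) = 9.908, so K_p = 98.17/7.3 = 13.4.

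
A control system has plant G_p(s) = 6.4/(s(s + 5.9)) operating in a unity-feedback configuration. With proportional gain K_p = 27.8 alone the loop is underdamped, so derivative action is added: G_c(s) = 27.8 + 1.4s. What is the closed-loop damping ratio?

Forward path: (27.8 + 1.4s)·6.4/(s(s+5.9)). The closed-loop characteristic equation is s² + (5.9 + 6.4·1.4)s + 6.4·27.8 = 0.
That is s² + 14.86s + 177.9 = 0, so ω_n = 13.34 rad/s and ζ = 14.86/(2·13.34) = 0.557.

ζ = 0.557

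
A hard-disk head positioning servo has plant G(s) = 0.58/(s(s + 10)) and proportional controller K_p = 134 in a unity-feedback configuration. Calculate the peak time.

T_p = 0.433 s

Closed-loop characteristic equation: s² + 10s + 77.72 = 0, so ω_n = 8.816 rad/s and ζ = 10/(2·8.816) = 0.5672.
Damped frequency ω_d = ω_n√(1−ζ²) = 7.261 rad/s, so peak time T_p = π/ω_d = 0.433 s.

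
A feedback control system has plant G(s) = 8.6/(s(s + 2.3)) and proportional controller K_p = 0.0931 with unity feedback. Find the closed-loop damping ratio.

With unity feedback the closed-loop characteristic equation is s² + 2.3s + 0.0931·8.6 = s² + 2.3s + 0.8007 = 0.
So ω_n² = 0.8007 ⇒ ω_n = 0.8948 rad/s, and ζ = 2.3/(2ω_n) = 1.29.

ζ = 1.29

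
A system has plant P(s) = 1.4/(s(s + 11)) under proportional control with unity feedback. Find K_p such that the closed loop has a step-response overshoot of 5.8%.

K_p = 47.9

From %OS = 100·exp(−πζ/√(1−ζ²)) = 5.8%, ζ = −ln(0.058)/√(π²+ln²(0.058)) = 0.6716.
Characteristic equation s² + 11s + 1.4K_p = 0 gives ζ = 11/(2√(1.4K_p)).
Setting ζ = 0.6716: √(1.4K_p) = 11/(2·0.6716) = 8.19, so K_p = 67.08/1.4 = 47.9.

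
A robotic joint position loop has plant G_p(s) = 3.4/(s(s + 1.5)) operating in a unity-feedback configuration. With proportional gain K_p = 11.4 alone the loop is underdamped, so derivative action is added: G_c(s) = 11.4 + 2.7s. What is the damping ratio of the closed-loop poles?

ζ = 0.858

Forward path: (11.4 + 2.7s)·3.4/(s(s+1.5)). The closed-loop characteristic equation is s² + (1.5 + 3.4·2.7)s + 3.4·11.4 = 0.
That is s² + 10.68s + 38.76 = 0, so ω_n = 6.226 rad/s and ζ = 10.68/(2·6.226) = 0.8577.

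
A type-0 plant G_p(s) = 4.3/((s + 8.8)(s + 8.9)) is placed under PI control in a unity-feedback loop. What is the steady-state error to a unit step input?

0

The PI controller's integrator makes the forward path type 1, so e_ss to a step is zero.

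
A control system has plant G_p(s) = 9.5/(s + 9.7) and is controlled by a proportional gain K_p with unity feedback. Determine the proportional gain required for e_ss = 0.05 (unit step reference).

For a type-0 loop with proportional control, e_ss = 1/(1 + K_p·G_p(0)).
G_p(0) = 0.9794. Require 1/(1 + K_p·0.9794) = 0.05, so 1 + 0.9794·K_p = 20.
K_p = (20 − 1)/0.9794 = 19.4.

K_p = 19.4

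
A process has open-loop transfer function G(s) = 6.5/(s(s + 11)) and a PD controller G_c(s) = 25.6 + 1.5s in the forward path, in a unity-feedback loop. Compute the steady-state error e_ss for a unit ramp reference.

The loop has one pole at the origin (type 1). Velocity error constant K_v = lim_{s→0} s·G_c(s)G(s) = 25.6·6.5/11 = 15.13.
Steady-state error to a unit ramp: e_ss = 1/K_v = 0.0661.

0.0661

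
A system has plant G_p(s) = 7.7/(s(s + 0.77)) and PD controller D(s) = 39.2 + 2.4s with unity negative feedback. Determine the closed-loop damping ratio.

ζ = 0.554

Forward path: (39.2 + 2.4s)·7.7/(s(s+0.77)). The closed-loop characteristic equation is s² + (0.77 + 7.7·2.4)s + 7.7·39.2 = 0.
That is s² + 19.25s + 301.8 = 0, so ω_n = 17.37 rad/s and ζ = 19.25/(2·17.37) = 0.554.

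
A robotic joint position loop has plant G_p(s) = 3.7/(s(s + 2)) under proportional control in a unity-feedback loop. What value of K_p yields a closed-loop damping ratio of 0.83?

K_p = 0.392

Closed-loop characteristic equation: s² + 2s + K_p·3.7 = 0.
So ω_n = √(3.7K_p) and 2ζω_n = 2, giving ζ = 2/(2√(3.7K_p)).
Setting ζ = 0.83: √(3.7K_p) = 2/(2·0.83) = 1.205, so K_p = 1.452/3.7 = 0.392.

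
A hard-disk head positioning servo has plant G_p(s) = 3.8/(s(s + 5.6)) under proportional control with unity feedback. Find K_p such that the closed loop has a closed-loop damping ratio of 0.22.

K_p = 42.6

Closed-loop characteristic equation: s² + 5.6s + K_p·3.8 = 0.
So ω_n = √(3.8K_p) and 2ζω_n = 5.6, giving ζ = 5.6/(2√(3.8K_p)).
Setting ζ = 0.22: √(3.8K_p) = 5.6/(2·0.22) = 12.73, so K_p = 162/3.8 = 42.6.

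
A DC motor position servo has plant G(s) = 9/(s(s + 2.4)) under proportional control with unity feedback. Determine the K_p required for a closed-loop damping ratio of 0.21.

K_p = 3.63

Closed-loop characteristic equation: s² + 2.4s + K_p·9 = 0.
So ω_n = √(9K_p) and 2ζω_n = 2.4, giving ζ = 2.4/(2√(9K_p)).
Setting ζ = 0.21: √(9K_p) = 2.4/(2·0.21) = 5.714, so K_p = 32.65/9 = 3.63.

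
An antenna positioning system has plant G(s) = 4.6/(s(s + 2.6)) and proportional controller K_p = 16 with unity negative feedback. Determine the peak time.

The closed-loop denominator s² + 2.6s + 73.6 gives ω_n = √73.6 = 8.579 and ζ = 2.6/(2ω_n) = 0.1515.
Damped frequency ω_d = ω_n√(1−ζ²) = 8.48 rad/s, so peak time T_p = π/ω_d = 0.37 s.

T_p = 0.37 s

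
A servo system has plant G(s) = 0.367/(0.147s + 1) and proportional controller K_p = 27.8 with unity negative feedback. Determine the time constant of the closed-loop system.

τ = 0.0131 s

Closed loop: T(s) = K_p·G/(1+K_p·G) = 10.2/(0.147s + 1 + 10.2), with pole at s = −(1 + 10.2)/0.147 = −76.21.
Closed-loop time constant τ = 1/76.21 = 0.0131 s.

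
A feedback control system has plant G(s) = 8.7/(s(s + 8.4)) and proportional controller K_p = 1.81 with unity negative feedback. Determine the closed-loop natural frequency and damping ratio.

1 + K_p·G(s) = 0 gives s² + 8.4s + 15.75 = 0.
So ω_n² = 15.75 ⇒ ω_n = 3.968 rad/s, and ζ = 8.4/(2ω_n) = 1.06.

ω_n = 3.97 rad/s, ζ = 1.06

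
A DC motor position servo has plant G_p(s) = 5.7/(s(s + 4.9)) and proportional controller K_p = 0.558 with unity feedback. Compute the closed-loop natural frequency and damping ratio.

1 + K_p·G_p(s) = 0 gives s² + 4.9s + 3.181 = 0.
So ω_n² = 3.181 ⇒ ω_n = 1.783 rad/s, and ζ = 4.9/(2ω_n) = 1.37.

ω_n = 1.78 rad/s, ζ = 1.37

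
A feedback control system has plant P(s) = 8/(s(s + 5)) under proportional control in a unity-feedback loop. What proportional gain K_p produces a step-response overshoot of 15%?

K_p = 2.92

From %OS = 100·exp(−πζ/√(1−ζ²)) = 15%, ζ = −ln(0.15)/√(π²+ln²(0.15)) = 0.5169.
Characteristic equation s² + 5s + 8K_p = 0 gives ζ = 5/(2√(8K_p)).
Setting ζ = 0.5169: √(8K_p) = 5/(2·0.5169) = 4.836, so K_p = 23.39/8 = 2.92.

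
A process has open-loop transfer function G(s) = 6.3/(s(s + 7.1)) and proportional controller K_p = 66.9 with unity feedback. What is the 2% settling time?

T_s ≈ 1.13 s

The closed-loop denominator s² + 7.1s + 421.5 gives ω_n = √421.5 = 20.53 and ζ = 7.1/(2ω_n) = 0.1729.
2% settling time T_s ≈ 4/(ζω_n) = 4/3.55 = 1.13 s.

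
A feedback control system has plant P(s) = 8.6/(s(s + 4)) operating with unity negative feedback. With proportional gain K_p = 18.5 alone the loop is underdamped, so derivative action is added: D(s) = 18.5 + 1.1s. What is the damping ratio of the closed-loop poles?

Forward path: (18.5 + 1.1s)·8.6/(s(s+4)). The closed-loop characteristic equation is s² + (4 + 8.6·1.1)s + 8.6·18.5 = 0.
That is s² + 13.46s + 159.1 = 0, so ω_n = 12.61 rad/s and ζ = 13.46/(2·12.61) = 0.5336.

ζ = 0.534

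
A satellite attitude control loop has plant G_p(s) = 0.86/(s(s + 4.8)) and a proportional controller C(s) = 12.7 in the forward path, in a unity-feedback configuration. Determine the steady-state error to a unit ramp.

0.439

The loop has one pole at the origin (type 1). Velocity error constant K_v = lim_{s→0} s·C(s)G_p(s) = 12.7·0.86/4.8 = 2.275.
Steady-state error to a unit ramp: e_ss = 1/K_v = 0.439.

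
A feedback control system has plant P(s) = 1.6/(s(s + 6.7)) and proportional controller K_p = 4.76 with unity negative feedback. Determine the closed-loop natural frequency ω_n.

With unity feedback the closed-loop characteristic equation is s² + 6.7s + 4.76·1.6 = s² + 6.7s + 7.616 = 0.
So ω_n² = 7.616 ⇒ ω_n = 2.76 rad/s, and ζ = 6.7/(2ω_n) = 1.21.

ω_n = 2.76 rad/s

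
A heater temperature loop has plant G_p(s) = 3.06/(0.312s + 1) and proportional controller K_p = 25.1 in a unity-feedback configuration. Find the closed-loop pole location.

s = -249.4

Closed loop: T(s) = K_p·G_p/(1+K_p·G_p) = 76.81/(0.312s + 1 + 76.81), with pole at s = −(1 + 76.81)/0.312 = −249.4.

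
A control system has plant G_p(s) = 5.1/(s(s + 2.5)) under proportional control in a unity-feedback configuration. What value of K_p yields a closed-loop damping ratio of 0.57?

K_p = 0.943

Closed-loop characteristic equation: s² + 2.5s + K_p·5.1 = 0.
So ω_n = √(5.1K_p) and 2ζω_n = 2.5, giving ζ = 2.5/(2√(5.1K_p)).
Setting ζ = 0.57: √(5.1K_p) = 2.5/(2·0.57) = 2.193, so K_p = 4.809/5.1 = 0.943.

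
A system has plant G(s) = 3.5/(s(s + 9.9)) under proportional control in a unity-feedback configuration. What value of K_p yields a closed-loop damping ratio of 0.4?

Closed-loop characteristic equation: s² + 9.9s + K_p·3.5 = 0.
So ω_n = √(3.5K_p) and 2ζω_n = 9.9, giving ζ = 9.9/(2√(3.5K_p)).
Setting ζ = 0.4: √(3.5K_p) = 9.9/(2·0.4) = 12.38, so K_p = 153.1/3.5 = 43.8.

K_p = 43.8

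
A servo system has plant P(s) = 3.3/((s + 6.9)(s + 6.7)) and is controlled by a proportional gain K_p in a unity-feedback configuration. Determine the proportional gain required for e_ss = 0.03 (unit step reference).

For a type-0 loop with proportional control, e_ss = 1/(1 + K_p·P(0)).
P(0) = 0.07138. Require 1/(1 + K_p·0.07138) = 0.03, so 1 + 0.07138·K_p = 33.33.
K_p = (33.33 − 1)/0.07138 = 453.

K_p = 453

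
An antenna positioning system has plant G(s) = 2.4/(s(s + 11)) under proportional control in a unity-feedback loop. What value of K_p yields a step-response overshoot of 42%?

From %OS = 100·exp(−πζ/√(1−ζ²)) = 42%, ζ = −ln(0.42)/√(π²+ln²(0.42)) = 0.2662.
Characteristic equation s² + 11s + 2.4K_p = 0 gives ζ = 11/(2√(2.4K_p)).
Setting ζ = 0.2662: √(2.4K_p) = 11/(2·0.2662) = 20.66, so K_p = 427/2.4 = 178.

K_p = 178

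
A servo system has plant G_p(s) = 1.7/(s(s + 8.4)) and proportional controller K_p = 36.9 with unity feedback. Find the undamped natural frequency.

ω_n = 7.92 rad/s

The closed-loop denominator is s(s+8.4) + 36.9·1.7 = s² + 8.4s + 62.73.
So ω_n² = 62.73 ⇒ ω_n = 7.92 rad/s, and ζ = 8.4/(2ω_n) = 0.53.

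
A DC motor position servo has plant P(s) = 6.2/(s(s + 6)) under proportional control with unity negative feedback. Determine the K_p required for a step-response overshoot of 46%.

K_p = 25.2

From %OS = 100·exp(−πζ/√(1−ζ²)) = 46%, ζ = −ln(0.46)/√(π²+ln²(0.46)) = 0.24.
Characteristic equation s² + 6s + 6.2K_p = 0 gives ζ = 6/(2√(6.2K_p)).
Setting ζ = 0.24: √(6.2K_p) = 6/(2·0.24) = 12.5, so K_p = 156.3/6.2 = 25.2.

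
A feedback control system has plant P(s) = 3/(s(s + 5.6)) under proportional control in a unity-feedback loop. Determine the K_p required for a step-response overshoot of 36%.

From %OS = 100·exp(−πζ/√(1−ζ²)) = 36%, ζ = −ln(0.36)/√(π²+ln²(0.36)) = 0.3093.
Characteristic equation s² + 5.6s + 3K_p = 0 gives ζ = 5.6/(2√(3K_p)).
Setting ζ = 0.3093: √(3K_p) = 5.6/(2·0.3093) = 9.054, so K_p = 81.97/3 = 27.3.

K_p = 27.3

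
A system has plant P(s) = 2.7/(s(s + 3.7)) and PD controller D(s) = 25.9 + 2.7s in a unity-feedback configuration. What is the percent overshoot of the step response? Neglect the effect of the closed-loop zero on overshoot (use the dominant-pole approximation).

6.47%

Forward path: (25.9 + 2.7s)·2.7/(s(s+3.7)). The closed-loop characteristic equation is s² + (3.7 + 2.7·2.7)s + 2.7·25.9 = 0.
That is s² + 10.99s + 69.93 = 0, so ω_n = 8.362 rad/s and ζ = 10.99/(2·8.362) = 0.6571.
%OS = 100·exp(−πζ/√(1−ζ²)) = 6.47%.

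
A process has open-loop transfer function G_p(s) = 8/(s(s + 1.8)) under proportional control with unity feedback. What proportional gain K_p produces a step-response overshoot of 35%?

From %OS = 100·exp(−πζ/√(1−ζ²)) = 35%, ζ = −ln(0.35)/√(π²+ln²(0.35)) = 0.3169.
Characteristic equation s² + 1.8s + 8K_p = 0 gives ζ = 1.8/(2√(8K_p)).
Setting ζ = 0.3169: √(8K_p) = 1.8/(2·0.3169) = 2.84, so K_p = 8.064/8 = 1.01.

K_p = 1.01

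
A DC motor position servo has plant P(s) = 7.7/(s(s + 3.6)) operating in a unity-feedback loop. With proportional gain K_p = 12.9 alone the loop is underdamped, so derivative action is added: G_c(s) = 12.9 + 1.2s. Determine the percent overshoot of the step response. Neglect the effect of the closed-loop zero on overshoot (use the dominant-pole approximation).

7.1%

Forward path: (12.9 + 1.2s)·7.7/(s(s+3.6)). The closed-loop characteristic equation is s² + (3.6 + 7.7·1.2)s + 7.7·12.9 = 0.
That is s² + 12.84s + 99.33 = 0, so ω_n = 9.966 rad/s and ζ = 12.84/(2·9.966) = 0.6442.
%OS = 100·exp(−πζ/√(1−ζ²)) = 7.1%.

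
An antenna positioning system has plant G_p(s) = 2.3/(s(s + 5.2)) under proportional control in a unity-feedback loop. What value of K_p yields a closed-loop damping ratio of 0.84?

Closed-loop characteristic equation: s² + 5.2s + K_p·2.3 = 0.
So ω_n = √(2.3K_p) and 2ζω_n = 5.2, giving ζ = 5.2/(2√(2.3K_p)).
Setting ζ = 0.84: √(2.3K_p) = 5.2/(2·0.84) = 3.095, so K_p = 9.58/2.3 = 4.17.

K_p = 4.17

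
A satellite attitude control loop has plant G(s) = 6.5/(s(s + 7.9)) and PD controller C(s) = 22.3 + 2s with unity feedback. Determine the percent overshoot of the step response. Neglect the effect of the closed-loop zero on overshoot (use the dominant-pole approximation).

Forward path: (22.3 + 2s)·6.5/(s(s+7.9)). The closed-loop characteristic equation is s² + (7.9 + 6.5·2)s + 6.5·22.3 = 0.
That is s² + 20.9s + 145 = 0, so ω_n = 12.04 rad/s and ζ = 20.9/(2·12.04) = 0.868.
%OS = 100·exp(−πζ/√(1−ζ²)) = 0.412%.

0.412%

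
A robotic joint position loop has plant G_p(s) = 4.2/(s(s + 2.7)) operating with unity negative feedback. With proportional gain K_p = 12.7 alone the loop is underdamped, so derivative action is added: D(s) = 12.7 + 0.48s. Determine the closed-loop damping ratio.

ζ = 0.323

Forward path: (12.7 + 0.48s)·4.2/(s(s+2.7)). The closed-loop characteristic equation is s² + (2.7 + 4.2·0.48)s + 4.2·12.7 = 0.
That is s² + 4.716s + 53.34 = 0, so ω_n = 7.303 rad/s and ζ = 4.716/(2·7.303) = 0.3229.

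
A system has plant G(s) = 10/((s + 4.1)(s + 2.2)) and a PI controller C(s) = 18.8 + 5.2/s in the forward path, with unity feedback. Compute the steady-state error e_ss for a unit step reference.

The open loop C(s)G(s) has a pole at the origin (type 1), so the static position error constant is infinite and e_ss = 1/(1+∞) = 0.

0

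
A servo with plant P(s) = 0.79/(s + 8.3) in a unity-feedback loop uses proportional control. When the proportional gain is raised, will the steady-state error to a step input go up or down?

e_ss = 1/(1 + K_p·P(0)); a larger K_p raises the denominator, so e_ss decreases.

decrease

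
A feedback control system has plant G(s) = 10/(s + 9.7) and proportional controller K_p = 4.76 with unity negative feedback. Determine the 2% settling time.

Closed-loop transfer function: T(s) = K_p·G(s)/(1 + K_p·G(s)) = 47.6/(s + 9.7 + 47.6) = 47.6/(s + 57.3).
Time constant τ = 1/57.3 = 0.01745 s, so the 2% settling time is about 4τ = 0.0698 s.

T_s ≈ 0.0698 s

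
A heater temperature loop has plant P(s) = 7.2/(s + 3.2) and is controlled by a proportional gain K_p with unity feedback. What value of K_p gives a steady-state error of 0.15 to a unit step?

The loop is type 0, so e_ss(step) = 1/(1 + K_pos) with K_pos = K_p·P(0).
P(0) = 2.25. Require 1/(1 + K_p·2.25) = 0.15, so 1 + 2.25·K_p = 6.667.
K_p = (6.667 − 1)/2.25 = 2.52.

K_p = 2.52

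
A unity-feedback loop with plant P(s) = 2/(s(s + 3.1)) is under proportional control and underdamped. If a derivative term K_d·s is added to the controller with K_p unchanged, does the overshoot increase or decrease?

The derivative term adds K·K_d to the s-coefficient of the characteristic equation, raising 2ζω_n while ω_n is unchanged; ζ increases, so overshoot decreases.

decrease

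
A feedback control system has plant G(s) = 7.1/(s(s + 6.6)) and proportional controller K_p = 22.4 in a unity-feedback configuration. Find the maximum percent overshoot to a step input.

Closed-loop characteristic equation: s² + 6.6s + 159 = 0, so ω_n = 12.61 rad/s and ζ = 6.6/(2·12.61) = 0.2617.
%OS = 100·exp(−πζ/√(1−ζ²)) = 100·exp(−π·0.2617/√0.9315) = 42.7%.

42.7%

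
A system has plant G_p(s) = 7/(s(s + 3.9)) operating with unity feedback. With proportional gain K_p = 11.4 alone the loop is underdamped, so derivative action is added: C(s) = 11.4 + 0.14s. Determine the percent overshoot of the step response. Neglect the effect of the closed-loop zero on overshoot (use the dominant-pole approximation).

41%

Forward path: (11.4 + 0.14s)·7/(s(s+3.9)). The closed-loop characteristic equation is s² + (3.9 + 7·0.14)s + 7·11.4 = 0.
That is s² + 4.88s + 79.8 = 0, so ω_n = 8.933 rad/s and ζ = 4.88/(2·8.933) = 0.2731.
%OS = 100·exp(−πζ/√(1−ζ²)) = 41%.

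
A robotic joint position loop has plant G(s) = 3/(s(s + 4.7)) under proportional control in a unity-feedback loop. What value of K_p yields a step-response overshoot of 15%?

From %OS = 100·exp(−πζ/√(1−ζ²)) = 15%, ζ = −ln(0.15)/√(π²+ln²(0.15)) = 0.5169.
Characteristic equation s² + 4.7s + 3K_p = 0 gives ζ = 4.7/(2√(3K_p)).
Setting ζ = 0.5169: √(3K_p) = 4.7/(2·0.5169) = 4.546, so K_p = 20.67/3 = 6.89.

K_p = 6.89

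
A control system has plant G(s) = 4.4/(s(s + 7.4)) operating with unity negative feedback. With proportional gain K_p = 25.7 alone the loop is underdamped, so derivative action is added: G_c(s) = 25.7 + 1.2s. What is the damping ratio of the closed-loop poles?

ζ = 0.596

Forward path: (25.7 + 1.2s)·4.4/(s(s+7.4)). The closed-loop characteristic equation is s² + (7.4 + 4.4·1.2)s + 4.4·25.7 = 0.
That is s² + 12.68s + 113.1 = 0, so ω_n = 10.63 rad/s and ζ = 12.68/(2·10.63) = 0.5962.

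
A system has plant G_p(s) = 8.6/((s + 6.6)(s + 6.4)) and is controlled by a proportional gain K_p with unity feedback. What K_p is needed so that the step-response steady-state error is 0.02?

K_p = 241

Steady-state error for a unit step on this type-0 loop is 1/(1 + K_p·G_p(0)).
G_p(0) = 0.2036. Require 1/(1 + K_p·0.2036) = 0.02, so 1 + 0.2036·K_p = 50.
K_p = (50 − 1)/0.2036 = 241.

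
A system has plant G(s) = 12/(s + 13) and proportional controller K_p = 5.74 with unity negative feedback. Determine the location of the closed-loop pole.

Closed-loop transfer function: T(s) = K_p·G(s)/(1 + K_p·G(s)) = 68.88/(s + 13 + 68.88) = 68.88/(s + 81.88).
The closed-loop pole is at s = −81.88.

s = -81.88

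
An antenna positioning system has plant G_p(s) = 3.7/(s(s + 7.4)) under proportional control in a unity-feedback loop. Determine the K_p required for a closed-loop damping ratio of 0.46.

K_p = 17.5

Closed-loop characteristic equation: s² + 7.4s + K_p·3.7 = 0.
So ω_n = √(3.7K_p) and 2ζω_n = 7.4, giving ζ = 7.4/(2√(3.7K_p)).
Setting ζ = 0.46: √(3.7K_p) = 7.4/(2·0.46) = 8.043, so K_p = 64.7/3.7 = 17.5.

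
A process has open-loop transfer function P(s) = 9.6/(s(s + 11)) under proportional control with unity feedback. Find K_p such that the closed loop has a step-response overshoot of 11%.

From %OS = 100·exp(−πζ/√(1−ζ²)) = 11%, ζ = −ln(0.11)/√(π²+ln²(0.11)) = 0.5749.
Characteristic equation s² + 11s + 9.6K_p = 0 gives ζ = 11/(2√(9.6K_p)).
Setting ζ = 0.5749: √(9.6K_p) = 11/(2·0.5749) = 9.567, so K_p = 91.53/9.6 = 9.53.

K_p = 9.53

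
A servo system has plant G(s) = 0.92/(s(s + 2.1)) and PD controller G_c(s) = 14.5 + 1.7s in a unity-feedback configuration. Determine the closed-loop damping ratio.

Forward path: (14.5 + 1.7s)·0.92/(s(s+2.1)). The closed-loop characteristic equation is s² + (2.1 + 0.92·1.7)s + 0.92·14.5 = 0.
That is s² + 3.664s + 13.34 = 0, so ω_n = 3.652 rad/s and ζ = 3.664/(2·3.652) = 0.5016.

ζ = 0.502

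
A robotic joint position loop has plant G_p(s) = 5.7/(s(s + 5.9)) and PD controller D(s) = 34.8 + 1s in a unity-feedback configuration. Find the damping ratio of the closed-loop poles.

ζ = 0.412

Forward path: (34.8 + 1s)·5.7/(s(s+5.9)). The closed-loop characteristic equation is s² + (5.9 + 5.7·1)s + 5.7·34.8 = 0.
That is s² + 11.6s + 198.4 = 0, so ω_n = 14.08 rad/s and ζ = 11.6/(2·14.08) = 0.4118.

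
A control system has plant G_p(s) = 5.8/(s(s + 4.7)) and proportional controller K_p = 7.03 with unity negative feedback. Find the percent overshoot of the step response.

28.8%

The closed-loop denominator s² + 4.7s + 40.77 gives ω_n = √40.77 = 6.385 and ζ = 4.7/(2ω_n) = 0.368.
%OS = 100·exp(−πζ/√(1−ζ²)) = 100·exp(−π·0.368/√0.8646) = 28.8%.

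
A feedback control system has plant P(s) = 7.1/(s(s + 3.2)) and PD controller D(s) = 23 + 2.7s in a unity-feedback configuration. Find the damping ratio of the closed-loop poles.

Forward path: (23 + 2.7s)·7.1/(s(s+3.2)). The closed-loop characteristic equation is s² + (3.2 + 7.1·2.7)s + 7.1·23 = 0.
That is s² + 22.37s + 163.3 = 0, so ω_n = 12.78 rad/s and ζ = 22.37/(2·12.78) = 0.8753.

ζ = 0.875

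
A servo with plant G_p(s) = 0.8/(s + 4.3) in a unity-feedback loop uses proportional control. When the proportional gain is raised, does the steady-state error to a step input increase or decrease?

decrease

The position error constant K_pos = K_p·G_p(0) grows with K_p, and e_ss = 1/(1+K_pos) falls.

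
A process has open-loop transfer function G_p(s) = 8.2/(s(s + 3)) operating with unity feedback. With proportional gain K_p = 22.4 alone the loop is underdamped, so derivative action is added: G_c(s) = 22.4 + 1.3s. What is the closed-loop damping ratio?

Forward path: (22.4 + 1.3s)·8.2/(s(s+3)). The closed-loop characteristic equation is s² + (3 + 8.2·1.3)s + 8.2·22.4 = 0.
That is s² + 13.66s + 183.7 = 0, so ω_n = 13.55 rad/s and ζ = 13.66/(2·13.55) = 0.504.

ζ = 0.504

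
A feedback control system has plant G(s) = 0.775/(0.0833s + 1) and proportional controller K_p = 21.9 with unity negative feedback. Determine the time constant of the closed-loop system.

Closed loop: T(s) = K_p·G/(1+K_p·G) = 16.97/(0.0833s + 1 + 16.97), with pole at s = −(1 + 16.97)/0.0833 = −215.8.
Closed-loop time constant τ = 1/215.8 = 0.00463 s.

τ = 0.00463 s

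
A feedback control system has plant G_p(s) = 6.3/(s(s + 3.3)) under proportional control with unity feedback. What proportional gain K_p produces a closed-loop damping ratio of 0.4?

K_p = 2.7

Closed-loop characteristic equation: s² + 3.3s + K_p·6.3 = 0.
So ω_n = √(6.3K_p) and 2ζω_n = 3.3, giving ζ = 3.3/(2√(6.3K_p)).
Setting ζ = 0.4: √(6.3K_p) = 3.3/(2·0.4) = 4.125, so K_p = 17.02/6.3 = 2.7.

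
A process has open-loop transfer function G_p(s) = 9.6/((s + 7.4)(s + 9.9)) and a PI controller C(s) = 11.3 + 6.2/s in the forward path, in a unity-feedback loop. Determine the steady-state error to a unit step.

0

The open loop C(s)G_p(s) has a pole at the origin (type 1), so the static position error constant is infinite and e_ss = 1/(1+∞) = 0.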